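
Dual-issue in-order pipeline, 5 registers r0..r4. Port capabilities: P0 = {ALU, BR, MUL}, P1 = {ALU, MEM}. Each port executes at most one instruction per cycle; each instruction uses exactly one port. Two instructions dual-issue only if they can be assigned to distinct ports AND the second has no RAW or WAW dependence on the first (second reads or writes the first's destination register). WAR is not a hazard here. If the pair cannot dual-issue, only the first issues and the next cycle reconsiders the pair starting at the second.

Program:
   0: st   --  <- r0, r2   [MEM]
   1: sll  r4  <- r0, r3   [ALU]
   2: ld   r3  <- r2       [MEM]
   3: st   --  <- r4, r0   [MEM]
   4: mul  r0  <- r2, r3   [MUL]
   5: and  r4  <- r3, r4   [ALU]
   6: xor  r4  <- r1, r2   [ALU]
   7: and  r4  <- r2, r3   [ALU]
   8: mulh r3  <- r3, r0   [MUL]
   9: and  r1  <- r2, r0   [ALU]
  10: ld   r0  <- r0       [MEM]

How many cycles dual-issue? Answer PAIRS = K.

PAIRS = 4

[0] i0&i1  st.MEM;sll.ALU  -- dual
[1] i2  ld.MEM  -- no-port MEM/MEM
[2] i3&i4  st.MEM;mul.MUL  -- dual
[3] i5  and.ALU  -- WAW r4
[4] i6  xor.ALU  -- WAW r4
[5] i7&i8  and.ALU;mulh.MUL  -- dual
[6] i9&i10  and.ALU;ld.MEM  -- dual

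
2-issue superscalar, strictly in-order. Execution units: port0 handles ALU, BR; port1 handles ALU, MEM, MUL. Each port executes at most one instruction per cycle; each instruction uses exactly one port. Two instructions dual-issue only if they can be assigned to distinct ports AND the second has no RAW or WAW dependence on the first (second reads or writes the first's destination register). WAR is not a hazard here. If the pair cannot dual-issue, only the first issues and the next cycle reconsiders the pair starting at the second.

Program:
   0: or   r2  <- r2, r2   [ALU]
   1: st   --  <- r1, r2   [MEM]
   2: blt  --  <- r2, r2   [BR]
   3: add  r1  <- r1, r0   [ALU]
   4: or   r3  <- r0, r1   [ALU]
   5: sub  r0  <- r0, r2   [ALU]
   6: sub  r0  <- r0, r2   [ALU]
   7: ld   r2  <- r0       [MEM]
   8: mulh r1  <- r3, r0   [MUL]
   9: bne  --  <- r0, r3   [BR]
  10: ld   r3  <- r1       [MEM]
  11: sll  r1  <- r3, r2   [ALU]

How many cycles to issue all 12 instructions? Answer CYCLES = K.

c0: i0 or.ALU  RAW r2
c1: i1&i2 st.MEM/blt.BR  dual
c2: i3 add.ALU  RAW r1
c3: i4&i5 or.ALU/sub.ALU  dual
c4: i6 sub.ALU  RAW r0
c5: i7 ld.MEM  no-port MEM/MUL
c6: i8&i9 mulh.MUL/bne.BR  dual
c7: i10 ld.MEM  RAW r3
c8: i11 sll.ALU  tail

CYCLES = 9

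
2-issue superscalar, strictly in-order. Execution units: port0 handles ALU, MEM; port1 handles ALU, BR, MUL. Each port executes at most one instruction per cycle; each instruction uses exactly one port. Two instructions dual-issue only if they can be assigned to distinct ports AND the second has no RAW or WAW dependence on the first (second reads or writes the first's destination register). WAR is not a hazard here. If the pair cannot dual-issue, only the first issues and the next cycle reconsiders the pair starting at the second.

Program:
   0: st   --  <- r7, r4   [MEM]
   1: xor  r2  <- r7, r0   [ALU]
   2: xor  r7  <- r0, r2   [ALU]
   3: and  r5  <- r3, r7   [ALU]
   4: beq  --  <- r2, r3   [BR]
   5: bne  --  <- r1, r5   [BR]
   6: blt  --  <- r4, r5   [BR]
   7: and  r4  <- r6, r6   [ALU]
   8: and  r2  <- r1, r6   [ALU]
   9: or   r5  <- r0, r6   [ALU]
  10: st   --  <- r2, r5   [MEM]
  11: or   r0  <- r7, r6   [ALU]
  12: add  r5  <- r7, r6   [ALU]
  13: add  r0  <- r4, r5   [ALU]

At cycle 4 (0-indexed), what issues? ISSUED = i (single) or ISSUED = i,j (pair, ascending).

#0 head=0: st/xor i0&i1 2-wide
#1 head=2: xor i2 RAW r7
#2 head=3: and/beq i3&i4 2-wide
#3 head=5: bne i5 no-port BR/BR
#4 head=6: blt/and i6&i7 2-wide
#5 head=8: and/or i8&i9 2-wide
#6 head=10: st/or i10&i11 2-wide
#7 head=12: add i12 RAW r5
#8 head=13: add i13 tail

ISSUED = 6,7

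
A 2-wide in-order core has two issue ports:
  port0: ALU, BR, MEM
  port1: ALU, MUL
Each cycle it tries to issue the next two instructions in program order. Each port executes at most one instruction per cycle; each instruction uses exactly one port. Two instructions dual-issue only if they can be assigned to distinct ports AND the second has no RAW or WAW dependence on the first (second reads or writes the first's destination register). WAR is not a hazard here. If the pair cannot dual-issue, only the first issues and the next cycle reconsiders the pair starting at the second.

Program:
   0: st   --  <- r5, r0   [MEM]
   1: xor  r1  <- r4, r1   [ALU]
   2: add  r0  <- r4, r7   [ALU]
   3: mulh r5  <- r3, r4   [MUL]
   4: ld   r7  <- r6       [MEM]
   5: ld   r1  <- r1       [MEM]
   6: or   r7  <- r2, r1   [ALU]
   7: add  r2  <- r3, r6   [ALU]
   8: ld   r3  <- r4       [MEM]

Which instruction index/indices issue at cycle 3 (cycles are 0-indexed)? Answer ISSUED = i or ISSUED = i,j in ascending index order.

c0: i0&i1 st.MEM+xor.ALU  dual
c1: i2&i3 add.ALU+mulh.MUL  dual
c2: i4 ld.MEM  no-port MEM/MEM
c3: i5 ld.MEM  RAW r1
c4: i6&i7 or.ALU+add.ALU  dual
c5: i8 ld.MEM  tail

ISSUED = 5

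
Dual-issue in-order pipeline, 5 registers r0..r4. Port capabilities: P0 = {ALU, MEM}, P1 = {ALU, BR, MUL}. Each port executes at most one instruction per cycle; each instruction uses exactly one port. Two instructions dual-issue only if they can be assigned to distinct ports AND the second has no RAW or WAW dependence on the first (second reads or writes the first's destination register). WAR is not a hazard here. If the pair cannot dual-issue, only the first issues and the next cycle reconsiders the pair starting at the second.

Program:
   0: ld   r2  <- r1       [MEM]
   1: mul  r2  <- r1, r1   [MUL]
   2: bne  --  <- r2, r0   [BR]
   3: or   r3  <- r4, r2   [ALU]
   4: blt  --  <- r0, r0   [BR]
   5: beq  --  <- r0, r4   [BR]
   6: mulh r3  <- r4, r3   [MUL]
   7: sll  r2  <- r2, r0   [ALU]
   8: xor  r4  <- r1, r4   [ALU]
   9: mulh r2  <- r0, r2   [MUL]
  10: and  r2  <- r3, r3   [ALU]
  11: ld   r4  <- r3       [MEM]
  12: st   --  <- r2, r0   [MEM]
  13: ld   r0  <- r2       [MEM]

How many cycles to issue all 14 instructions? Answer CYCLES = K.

t=0 i0:ld ; WAW r2
t=1 i1:mul ; no-port MUL/BR
t=2 i2+i3:bne/or ; 2-wide
t=3 i4:blt ; no-port BR/BR
t=4 i5:beq ; no-port BR/MUL
t=5 i6+i7:mulh/sll ; 2-wide
t=6 i8+i9:xor/mulh ; 2-wide
t=7 i10+i11:and/ld ; 2-wide
t=8 i12:st ; no-port MEM/MEM
t=9 i13:ld ; tail

CYCLES = 10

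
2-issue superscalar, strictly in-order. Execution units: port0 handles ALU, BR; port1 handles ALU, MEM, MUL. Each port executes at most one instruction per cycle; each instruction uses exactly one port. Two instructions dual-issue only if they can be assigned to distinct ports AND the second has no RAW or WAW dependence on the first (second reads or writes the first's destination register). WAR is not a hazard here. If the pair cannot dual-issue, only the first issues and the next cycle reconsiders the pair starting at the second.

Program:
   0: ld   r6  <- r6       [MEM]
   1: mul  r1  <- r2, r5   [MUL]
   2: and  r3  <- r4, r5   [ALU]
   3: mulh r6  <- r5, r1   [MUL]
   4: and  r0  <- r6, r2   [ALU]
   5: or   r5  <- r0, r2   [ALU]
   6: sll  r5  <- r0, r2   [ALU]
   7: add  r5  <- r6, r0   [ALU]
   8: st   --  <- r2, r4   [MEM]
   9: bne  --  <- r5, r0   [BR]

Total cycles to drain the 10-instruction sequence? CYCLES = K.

#0 head=0: ld.MEM i0 no-port MEM/MUL
#1 head=1: mul.MUL and.ALU i1/i2 dual
#2 head=3: mulh.MUL i3 RAW r6
#3 head=4: and.ALU i4 RAW r0
#4 head=5: or.ALU i5 WAW r5
#5 head=6: sll.ALU i6 WAW r5
#6 head=7: add.ALU st.MEM i7/i8 dual
#7 head=9: bne.BR i9 tail

CYCLES = 8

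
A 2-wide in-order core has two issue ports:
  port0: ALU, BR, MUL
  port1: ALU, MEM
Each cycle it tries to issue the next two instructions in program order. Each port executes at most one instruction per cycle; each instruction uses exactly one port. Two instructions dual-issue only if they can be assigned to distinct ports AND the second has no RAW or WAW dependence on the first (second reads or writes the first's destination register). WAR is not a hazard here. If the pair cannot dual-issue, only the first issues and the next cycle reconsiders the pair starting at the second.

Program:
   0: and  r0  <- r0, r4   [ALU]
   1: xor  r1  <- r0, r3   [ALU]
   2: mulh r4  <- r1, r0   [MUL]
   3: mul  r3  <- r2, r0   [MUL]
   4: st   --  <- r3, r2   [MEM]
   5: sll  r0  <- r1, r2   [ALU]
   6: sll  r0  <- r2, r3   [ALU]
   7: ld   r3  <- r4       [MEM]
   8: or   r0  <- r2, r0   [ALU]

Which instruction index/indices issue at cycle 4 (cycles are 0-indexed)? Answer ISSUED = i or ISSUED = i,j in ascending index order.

ISSUED = 4,5

c0: i0 and  RAW r0
c1: i1 xor  RAW r1
c2: i2 mulh  no-port MUL/MUL
c3: i3 mul  RAW r3
c4: i4,i5 st sll  2-wide
c5: i6,i7 sll ld  2-wide
c6: i8 or  tail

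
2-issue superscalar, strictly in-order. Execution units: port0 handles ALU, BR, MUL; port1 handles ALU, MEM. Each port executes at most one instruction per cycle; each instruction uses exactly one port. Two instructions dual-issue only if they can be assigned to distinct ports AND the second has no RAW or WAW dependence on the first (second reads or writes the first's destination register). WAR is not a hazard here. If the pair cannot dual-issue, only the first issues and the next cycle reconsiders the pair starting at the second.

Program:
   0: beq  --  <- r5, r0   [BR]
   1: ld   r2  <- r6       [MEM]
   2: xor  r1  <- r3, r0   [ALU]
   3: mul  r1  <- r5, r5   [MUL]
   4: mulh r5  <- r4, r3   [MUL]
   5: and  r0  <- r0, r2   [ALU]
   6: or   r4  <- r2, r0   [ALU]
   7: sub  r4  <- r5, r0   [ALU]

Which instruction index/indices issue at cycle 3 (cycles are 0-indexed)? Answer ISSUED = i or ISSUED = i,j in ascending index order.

ISSUED = 4,5

#0 head=0: beq.BR/ld.MEM i0+i1 2-wide
#1 head=2: xor.ALU i2 WAW r1
#2 head=3: mul.MUL i3 no-port MUL/MUL
#3 head=4: mulh.MUL/and.ALU i4+i5 2-wide
#4 head=6: or.ALU i6 WAW r4
#5 head=7: sub.ALU i7 tail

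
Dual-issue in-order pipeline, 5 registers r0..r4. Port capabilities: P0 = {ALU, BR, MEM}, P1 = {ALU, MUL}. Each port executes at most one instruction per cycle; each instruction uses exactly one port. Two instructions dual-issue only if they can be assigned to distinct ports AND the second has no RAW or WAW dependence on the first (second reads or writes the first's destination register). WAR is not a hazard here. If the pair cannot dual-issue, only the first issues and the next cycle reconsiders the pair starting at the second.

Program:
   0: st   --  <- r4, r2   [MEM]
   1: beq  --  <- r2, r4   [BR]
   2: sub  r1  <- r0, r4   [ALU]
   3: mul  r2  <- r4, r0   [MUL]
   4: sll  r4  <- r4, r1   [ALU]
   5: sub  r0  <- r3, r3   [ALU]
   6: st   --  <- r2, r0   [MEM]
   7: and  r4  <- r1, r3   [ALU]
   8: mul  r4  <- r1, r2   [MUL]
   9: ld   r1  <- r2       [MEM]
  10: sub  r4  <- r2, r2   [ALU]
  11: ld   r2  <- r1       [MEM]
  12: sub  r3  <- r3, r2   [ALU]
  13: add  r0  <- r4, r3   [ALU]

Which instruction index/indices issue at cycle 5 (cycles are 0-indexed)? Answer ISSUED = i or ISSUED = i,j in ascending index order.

ISSUED = 8,9

  cy0 -> i0 (st) no-port MEM/BR
  cy1 -> i1/i2 (beq+sub) dual
  cy2 -> i3/i4 (mul+sll) dual
  cy3 -> i5 (sub) RAW r0
  cy4 -> i6/i7 (st+and) dual
  cy5 -> i8/i9 (mul+ld) dual
  cy6 -> i10/i11 (sub+ld) dual
  cy7 -> i12 (sub) RAW r3
  cy8 -> i13 (add) tail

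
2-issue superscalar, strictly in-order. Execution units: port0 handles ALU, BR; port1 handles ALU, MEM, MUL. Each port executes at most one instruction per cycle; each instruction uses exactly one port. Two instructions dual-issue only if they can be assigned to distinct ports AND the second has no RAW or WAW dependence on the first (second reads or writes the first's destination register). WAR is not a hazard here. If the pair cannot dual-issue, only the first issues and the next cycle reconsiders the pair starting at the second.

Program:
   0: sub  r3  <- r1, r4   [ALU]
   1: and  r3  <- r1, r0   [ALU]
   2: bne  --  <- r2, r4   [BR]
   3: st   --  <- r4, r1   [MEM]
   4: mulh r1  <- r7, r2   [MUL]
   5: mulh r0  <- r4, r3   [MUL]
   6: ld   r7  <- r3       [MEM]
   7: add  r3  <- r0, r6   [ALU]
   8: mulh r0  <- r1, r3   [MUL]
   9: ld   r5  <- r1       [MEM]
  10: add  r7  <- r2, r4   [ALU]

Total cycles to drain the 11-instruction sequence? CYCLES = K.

c0: i0 sub  WAW r3
c1: i1&i2 and;bne  pair
c2: i3 st  no-port MEM/MUL
c3: i4 mulh  no-port MUL/MUL
c4: i5 mulh  no-port MUL/MEM
c5: i6&i7 ld;add  pair
c6: i8 mulh  no-port MUL/MEM
c7: i9&i10 ld;add  pair

CYCLES = 8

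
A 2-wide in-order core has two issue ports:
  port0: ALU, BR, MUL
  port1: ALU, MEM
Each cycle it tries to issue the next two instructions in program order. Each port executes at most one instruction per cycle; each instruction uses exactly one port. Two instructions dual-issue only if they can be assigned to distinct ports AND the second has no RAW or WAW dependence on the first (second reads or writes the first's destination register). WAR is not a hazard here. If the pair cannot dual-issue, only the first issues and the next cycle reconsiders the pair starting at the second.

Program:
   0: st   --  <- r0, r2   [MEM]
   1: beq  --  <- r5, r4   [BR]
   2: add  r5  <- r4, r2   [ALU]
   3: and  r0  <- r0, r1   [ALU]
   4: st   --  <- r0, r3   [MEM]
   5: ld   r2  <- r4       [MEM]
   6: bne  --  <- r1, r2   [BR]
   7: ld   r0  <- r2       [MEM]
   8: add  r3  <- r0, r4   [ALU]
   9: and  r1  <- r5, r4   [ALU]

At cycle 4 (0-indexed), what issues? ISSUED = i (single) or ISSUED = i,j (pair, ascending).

ISSUED = 6,7

t=0 i0+i1:st.MEM/beq.BR ; 2-wide
t=1 i2+i3:add.ALU/and.ALU ; 2-wide
t=2 i4:st.MEM ; no-port MEM/MEM
t=3 i5:ld.MEM ; RAW r2
t=4 i6+i7:bne.BR/ld.MEM ; 2-wide
t=5 i8+i9:add.ALU/and.ALU ; 2-wide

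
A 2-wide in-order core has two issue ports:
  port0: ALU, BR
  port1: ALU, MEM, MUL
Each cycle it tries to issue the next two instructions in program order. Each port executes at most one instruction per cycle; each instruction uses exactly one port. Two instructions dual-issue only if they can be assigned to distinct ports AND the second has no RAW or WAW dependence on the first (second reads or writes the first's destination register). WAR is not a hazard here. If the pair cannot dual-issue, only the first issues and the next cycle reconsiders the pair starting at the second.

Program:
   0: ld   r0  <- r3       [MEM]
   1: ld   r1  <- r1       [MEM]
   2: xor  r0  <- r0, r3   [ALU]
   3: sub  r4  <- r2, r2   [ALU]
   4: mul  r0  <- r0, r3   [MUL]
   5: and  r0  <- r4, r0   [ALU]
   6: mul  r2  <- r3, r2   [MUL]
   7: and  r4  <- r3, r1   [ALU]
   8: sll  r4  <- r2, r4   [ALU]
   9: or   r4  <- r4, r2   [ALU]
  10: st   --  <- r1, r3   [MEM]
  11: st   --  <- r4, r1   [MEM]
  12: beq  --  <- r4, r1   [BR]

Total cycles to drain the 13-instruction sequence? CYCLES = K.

[0] i0  ld.MEM  -- no-port MEM/MEM
[1] i1/i2  ld.MEM+xor.ALU  -- dual
[2] i3/i4  sub.ALU+mul.MUL  -- dual
[3] i5/i6  and.ALU+mul.MUL  -- dual
[4] i7  and.ALU  -- RAW+WAW r4
[5] i8  sll.ALU  -- RAW+WAW r4
[6] i9/i10  or.ALU+st.MEM  -- dual
[7] i11/i12  st.MEM+beq.BR  -- dual

CYCLES = 8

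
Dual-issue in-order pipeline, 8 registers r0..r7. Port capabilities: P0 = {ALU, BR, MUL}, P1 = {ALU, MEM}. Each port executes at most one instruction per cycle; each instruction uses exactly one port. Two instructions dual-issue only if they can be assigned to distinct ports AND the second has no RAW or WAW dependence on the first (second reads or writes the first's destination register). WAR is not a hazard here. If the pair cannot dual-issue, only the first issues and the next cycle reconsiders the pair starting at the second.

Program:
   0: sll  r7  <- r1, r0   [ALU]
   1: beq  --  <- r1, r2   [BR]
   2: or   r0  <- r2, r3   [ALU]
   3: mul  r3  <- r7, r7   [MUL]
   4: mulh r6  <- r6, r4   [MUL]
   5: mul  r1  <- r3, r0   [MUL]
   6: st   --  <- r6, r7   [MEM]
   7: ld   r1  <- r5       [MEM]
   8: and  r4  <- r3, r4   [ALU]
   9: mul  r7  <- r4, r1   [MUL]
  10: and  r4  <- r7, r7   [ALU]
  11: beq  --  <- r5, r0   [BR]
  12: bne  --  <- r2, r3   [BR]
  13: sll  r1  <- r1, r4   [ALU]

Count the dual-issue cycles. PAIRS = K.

PAIRS = 6

#0 head=0: sll.ALU beq.BR i0,i1 dual
#1 head=2: or.ALU mul.MUL i2,i3 dual
#2 head=4: mulh.MUL i4 no-port MUL/MUL
#3 head=5: mul.MUL st.MEM i5,i6 dual
#4 head=7: ld.MEM and.ALU i7,i8 dual
#5 head=9: mul.MUL i9 RAW r7
#6 head=10: and.ALU beq.BR i10,i11 dual
#7 head=12: bne.BR sll.ALU i12,i13 dual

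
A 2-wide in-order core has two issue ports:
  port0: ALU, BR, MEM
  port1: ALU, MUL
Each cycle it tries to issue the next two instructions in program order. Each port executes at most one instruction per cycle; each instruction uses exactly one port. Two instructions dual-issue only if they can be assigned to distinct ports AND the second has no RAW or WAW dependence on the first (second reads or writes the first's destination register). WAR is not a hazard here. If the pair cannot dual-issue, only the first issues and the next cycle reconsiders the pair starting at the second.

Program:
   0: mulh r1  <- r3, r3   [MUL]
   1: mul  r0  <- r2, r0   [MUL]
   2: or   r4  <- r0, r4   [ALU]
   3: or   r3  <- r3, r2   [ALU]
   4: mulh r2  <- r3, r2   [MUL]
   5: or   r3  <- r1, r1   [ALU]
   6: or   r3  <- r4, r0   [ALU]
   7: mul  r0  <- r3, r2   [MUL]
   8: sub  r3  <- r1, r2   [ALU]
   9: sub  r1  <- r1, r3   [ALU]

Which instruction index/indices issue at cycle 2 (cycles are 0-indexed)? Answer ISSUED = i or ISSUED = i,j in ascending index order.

ISSUED = 2,3

t=0 i0:mulh.MUL ; no-port MUL/MUL
t=1 i1:mul.MUL ; RAW r0
t=2 i2,i3:or.ALU or.ALU ; dual
t=3 i4,i5:mulh.MUL or.ALU ; dual
t=4 i6:or.ALU ; RAW r3
t=5 i7,i8:mul.MUL sub.ALU ; dual
t=6 i9:sub.ALU ; tail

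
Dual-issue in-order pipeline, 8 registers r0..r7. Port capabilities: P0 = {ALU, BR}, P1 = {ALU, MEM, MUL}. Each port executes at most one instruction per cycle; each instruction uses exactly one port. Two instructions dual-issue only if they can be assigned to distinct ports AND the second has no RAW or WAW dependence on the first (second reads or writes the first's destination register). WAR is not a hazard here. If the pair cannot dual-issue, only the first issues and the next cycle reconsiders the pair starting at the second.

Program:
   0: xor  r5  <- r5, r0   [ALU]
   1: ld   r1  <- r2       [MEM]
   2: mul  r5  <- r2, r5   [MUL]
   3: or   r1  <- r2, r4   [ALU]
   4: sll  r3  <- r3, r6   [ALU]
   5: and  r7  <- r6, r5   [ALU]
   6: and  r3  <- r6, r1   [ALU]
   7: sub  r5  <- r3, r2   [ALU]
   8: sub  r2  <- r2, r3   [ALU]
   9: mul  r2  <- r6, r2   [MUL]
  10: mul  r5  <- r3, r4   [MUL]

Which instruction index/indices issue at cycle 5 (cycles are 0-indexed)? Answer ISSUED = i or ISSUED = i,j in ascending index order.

ISSUED = 9

c0: i0&i1 xor.ALU;ld.MEM  dual
c1: i2&i3 mul.MUL;or.ALU  dual
c2: i4&i5 sll.ALU;and.ALU  dual
c3: i6 and.ALU  RAW r3
c4: i7&i8 sub.ALU;sub.ALU  dual
c5: i9 mul.MUL  no-port MUL/MUL
c6: i10 mul.MUL  tail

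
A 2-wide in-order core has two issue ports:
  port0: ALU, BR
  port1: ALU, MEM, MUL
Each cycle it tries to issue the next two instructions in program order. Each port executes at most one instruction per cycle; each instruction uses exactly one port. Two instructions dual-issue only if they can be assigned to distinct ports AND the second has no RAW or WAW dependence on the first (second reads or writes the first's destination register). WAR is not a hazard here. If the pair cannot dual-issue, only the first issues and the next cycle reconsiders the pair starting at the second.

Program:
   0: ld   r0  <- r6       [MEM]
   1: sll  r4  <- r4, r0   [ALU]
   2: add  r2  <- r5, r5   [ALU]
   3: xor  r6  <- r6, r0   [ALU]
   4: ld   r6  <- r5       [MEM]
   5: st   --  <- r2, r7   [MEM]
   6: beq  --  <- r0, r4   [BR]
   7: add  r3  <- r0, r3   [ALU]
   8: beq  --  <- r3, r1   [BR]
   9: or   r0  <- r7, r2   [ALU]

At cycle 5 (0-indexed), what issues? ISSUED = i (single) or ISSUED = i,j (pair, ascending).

ISSUED = 7

[0] i0  ld.MEM  -- RAW r0
[1] i1&i2  sll.ALU/add.ALU  -- dual
[2] i3  xor.ALU  -- WAW r6
[3] i4  ld.MEM  -- no-port MEM/MEM
[4] i5&i6  st.MEM/beq.BR  -- dual
[5] i7  add.ALU  -- RAW r3
[6] i8&i9  beq.BR/or.ALU  -- dual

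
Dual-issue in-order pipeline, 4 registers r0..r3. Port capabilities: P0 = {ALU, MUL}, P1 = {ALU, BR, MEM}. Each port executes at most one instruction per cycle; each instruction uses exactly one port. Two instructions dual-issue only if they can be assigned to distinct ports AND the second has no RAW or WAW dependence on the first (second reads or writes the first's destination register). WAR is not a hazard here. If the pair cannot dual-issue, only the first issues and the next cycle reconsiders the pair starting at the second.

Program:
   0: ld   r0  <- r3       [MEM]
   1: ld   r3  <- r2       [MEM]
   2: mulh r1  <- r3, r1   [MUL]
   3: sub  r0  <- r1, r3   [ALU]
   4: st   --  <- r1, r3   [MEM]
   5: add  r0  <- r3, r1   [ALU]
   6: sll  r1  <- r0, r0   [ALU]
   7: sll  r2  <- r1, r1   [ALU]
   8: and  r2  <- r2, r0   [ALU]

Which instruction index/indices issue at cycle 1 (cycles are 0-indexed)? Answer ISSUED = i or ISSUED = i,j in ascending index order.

ISSUED = 1

c0: i0 ld.MEM  no-port MEM/MEM
c1: i1 ld.MEM  RAW r3
c2: i2 mulh.MUL  RAW r1
c3: i3/i4 sub.ALU;st.MEM  dual
c4: i5 add.ALU  RAW r0
c5: i6 sll.ALU  RAW r1
c6: i7 sll.ALU  RAW+WAW r2
c7: i8 and.ALU  tail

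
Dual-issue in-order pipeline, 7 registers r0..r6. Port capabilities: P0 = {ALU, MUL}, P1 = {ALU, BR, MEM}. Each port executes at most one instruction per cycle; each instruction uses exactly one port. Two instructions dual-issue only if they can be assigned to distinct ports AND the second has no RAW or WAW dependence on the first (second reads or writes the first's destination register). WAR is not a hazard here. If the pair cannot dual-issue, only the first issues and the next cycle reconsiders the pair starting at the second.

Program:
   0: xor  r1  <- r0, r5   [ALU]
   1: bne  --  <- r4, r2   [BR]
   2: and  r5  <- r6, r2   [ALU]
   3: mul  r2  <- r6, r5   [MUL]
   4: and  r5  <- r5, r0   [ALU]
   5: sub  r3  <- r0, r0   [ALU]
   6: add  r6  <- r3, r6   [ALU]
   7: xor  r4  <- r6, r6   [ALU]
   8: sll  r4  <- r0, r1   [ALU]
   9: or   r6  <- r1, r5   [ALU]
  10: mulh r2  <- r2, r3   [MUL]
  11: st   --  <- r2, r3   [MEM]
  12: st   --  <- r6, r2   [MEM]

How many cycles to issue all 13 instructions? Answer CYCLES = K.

CYCLES = 10

0. xor.ALU/bne.BR @i0/i1  | dual
1. and.ALU @i2  | RAW r5
2. mul.MUL/and.ALU @i3/i4  | dual
3. sub.ALU @i5  | RAW r3
4. add.ALU @i6  | RAW r6
5. xor.ALU @i7  | WAW r4
6. sll.ALU/or.ALU @i8/i9  | dual
7. mulh.MUL @i10  | RAW r2
8. st.MEM @i11  | no-port MEM/MEM
9. st.MEM @i12  | tail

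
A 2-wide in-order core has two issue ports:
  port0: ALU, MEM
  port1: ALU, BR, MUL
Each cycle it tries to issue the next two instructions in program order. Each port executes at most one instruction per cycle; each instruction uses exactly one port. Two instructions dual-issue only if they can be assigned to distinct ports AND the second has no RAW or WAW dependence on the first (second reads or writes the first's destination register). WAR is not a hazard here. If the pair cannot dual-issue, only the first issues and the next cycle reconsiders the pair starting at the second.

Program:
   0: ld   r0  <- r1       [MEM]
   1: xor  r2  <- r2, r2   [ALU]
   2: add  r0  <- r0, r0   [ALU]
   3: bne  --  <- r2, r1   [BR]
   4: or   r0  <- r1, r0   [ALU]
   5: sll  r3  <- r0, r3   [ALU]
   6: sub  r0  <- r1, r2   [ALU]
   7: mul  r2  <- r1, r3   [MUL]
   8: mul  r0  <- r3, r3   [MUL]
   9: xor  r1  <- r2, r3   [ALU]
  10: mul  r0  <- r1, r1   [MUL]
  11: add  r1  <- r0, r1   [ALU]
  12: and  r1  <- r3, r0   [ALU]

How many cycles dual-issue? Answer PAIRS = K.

PAIRS = 4

0. ld;xor @i0&i1  | pair
1. add;bne @i2&i3  | pair
2. or @i4  | RAW r0
3. sll;sub @i5&i6  | pair
4. mul @i7  | no-port MUL/MUL
5. mul;xor @i8&i9  | pair
6. mul @i10  | RAW r0
7. add @i11  | WAW r1
8. and @i12  | tail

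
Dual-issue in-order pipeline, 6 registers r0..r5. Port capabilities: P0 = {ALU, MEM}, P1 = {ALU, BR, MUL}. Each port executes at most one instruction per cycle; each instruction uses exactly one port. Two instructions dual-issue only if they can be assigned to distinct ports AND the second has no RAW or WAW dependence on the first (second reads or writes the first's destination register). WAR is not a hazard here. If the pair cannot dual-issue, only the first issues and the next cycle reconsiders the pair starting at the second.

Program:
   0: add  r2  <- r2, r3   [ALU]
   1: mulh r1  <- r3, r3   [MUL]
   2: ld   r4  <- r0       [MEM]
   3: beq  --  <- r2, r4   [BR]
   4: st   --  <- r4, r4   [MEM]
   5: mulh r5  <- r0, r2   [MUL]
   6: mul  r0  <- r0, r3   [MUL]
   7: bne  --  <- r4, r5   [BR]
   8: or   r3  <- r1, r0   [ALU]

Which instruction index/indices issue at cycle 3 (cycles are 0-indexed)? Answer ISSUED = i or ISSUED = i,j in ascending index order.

ISSUED = 5

0. add.ALU+mulh.MUL @i0+i1  | 2-wide
1. ld.MEM @i2  | RAW r4
2. beq.BR+st.MEM @i3+i4  | 2-wide
3. mulh.MUL @i5  | no-port MUL/MUL
4. mul.MUL @i6  | no-port MUL/BR
5. bne.BR+or.ALU @i7+i8  | 2-wide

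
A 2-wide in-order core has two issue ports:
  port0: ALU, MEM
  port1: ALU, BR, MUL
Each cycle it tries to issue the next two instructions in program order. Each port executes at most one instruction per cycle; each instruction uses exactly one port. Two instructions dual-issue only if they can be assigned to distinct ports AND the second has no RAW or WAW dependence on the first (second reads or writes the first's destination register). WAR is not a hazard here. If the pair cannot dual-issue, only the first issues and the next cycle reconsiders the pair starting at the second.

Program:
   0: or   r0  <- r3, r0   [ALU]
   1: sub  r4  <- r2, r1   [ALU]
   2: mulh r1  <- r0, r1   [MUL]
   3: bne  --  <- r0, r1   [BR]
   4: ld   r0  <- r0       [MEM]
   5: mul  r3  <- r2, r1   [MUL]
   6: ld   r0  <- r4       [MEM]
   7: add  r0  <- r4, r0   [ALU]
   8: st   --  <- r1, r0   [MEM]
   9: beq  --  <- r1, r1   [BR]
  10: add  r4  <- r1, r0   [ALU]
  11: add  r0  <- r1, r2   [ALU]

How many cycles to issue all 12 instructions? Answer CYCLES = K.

  cy0 -> i0/i1 (or+sub) pair
  cy1 -> i2 (mulh) no-port MUL/BR
  cy2 -> i3/i4 (bne+ld) pair
  cy3 -> i5/i6 (mul+ld) pair
  cy4 -> i7 (add) RAW r0
  cy5 -> i8/i9 (st+beq) pair
  cy6 -> i10/i11 (add+add) pair

CYCLES = 7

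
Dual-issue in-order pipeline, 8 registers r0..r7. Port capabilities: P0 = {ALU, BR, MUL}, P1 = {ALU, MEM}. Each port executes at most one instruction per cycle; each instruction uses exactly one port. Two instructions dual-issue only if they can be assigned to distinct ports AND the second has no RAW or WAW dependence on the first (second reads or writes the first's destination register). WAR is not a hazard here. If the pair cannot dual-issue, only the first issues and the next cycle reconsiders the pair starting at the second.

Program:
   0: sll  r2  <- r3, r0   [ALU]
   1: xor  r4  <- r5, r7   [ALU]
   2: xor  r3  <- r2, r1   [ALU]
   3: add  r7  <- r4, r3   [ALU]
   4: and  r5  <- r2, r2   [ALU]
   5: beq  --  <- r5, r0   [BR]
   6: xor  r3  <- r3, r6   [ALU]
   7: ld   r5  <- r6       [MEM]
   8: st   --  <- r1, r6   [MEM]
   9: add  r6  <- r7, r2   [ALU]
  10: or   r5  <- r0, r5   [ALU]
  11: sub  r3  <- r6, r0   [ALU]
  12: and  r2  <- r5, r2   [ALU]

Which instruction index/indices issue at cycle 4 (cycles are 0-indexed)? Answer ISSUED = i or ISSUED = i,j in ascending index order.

0. sll.ALU xor.ALU @i0,i1  | 2-wide
1. xor.ALU @i2  | RAW r3
2. add.ALU and.ALU @i3,i4  | 2-wide
3. beq.BR xor.ALU @i5,i6  | 2-wide
4. ld.MEM @i7  | no-port MEM/MEM
5. st.MEM add.ALU @i8,i9  | 2-wide
6. or.ALU sub.ALU @i10,i11  | 2-wide
7. and.ALU @i12  | tail

ISSUED = 7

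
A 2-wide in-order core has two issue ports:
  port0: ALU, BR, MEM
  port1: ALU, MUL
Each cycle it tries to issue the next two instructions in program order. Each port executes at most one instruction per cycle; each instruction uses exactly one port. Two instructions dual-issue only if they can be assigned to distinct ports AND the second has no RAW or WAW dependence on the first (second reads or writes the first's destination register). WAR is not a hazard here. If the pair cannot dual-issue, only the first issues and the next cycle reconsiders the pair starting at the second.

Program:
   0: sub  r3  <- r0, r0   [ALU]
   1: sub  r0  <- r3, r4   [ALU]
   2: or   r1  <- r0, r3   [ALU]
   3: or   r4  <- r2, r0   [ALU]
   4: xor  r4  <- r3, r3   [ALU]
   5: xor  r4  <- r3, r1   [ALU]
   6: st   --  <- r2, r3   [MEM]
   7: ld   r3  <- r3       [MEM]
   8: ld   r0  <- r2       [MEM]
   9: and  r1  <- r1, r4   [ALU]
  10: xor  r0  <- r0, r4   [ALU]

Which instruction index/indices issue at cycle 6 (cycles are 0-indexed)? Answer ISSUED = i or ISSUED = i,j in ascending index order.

ISSUED = 8,9

#0 head=0: sub i0 RAW r3
#1 head=1: sub i1 RAW r0
#2 head=2: or;or i2+i3 pair
#3 head=4: xor i4 WAW r4
#4 head=5: xor;st i5+i6 pair
#5 head=7: ld i7 no-port MEM/MEM
#6 head=8: ld;and i8+i9 pair
#7 head=10: xor i10 tail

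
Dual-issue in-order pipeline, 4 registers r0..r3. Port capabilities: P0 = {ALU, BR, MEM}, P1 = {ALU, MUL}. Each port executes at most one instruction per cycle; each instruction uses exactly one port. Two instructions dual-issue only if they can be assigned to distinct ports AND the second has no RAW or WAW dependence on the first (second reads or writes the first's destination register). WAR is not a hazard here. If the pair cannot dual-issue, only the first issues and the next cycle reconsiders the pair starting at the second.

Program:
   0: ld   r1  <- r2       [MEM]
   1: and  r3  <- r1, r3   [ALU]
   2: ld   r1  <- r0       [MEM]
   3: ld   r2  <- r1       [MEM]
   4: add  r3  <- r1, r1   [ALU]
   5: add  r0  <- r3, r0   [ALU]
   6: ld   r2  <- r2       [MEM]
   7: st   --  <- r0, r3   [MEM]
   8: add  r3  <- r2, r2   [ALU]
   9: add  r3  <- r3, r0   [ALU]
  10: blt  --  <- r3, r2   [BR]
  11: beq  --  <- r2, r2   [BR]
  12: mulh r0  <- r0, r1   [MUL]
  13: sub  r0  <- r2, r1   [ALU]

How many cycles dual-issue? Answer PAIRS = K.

t=0 i0:ld.MEM ; RAW r1
t=1 i1,i2:and.ALU;ld.MEM ; dual
t=2 i3,i4:ld.MEM;add.ALU ; dual
t=3 i5,i6:add.ALU;ld.MEM ; dual
t=4 i7,i8:st.MEM;add.ALU ; dual
t=5 i9:add.ALU ; RAW r3
t=6 i10:blt.BR ; no-port BR/BR
t=7 i11,i12:beq.BR;mulh.MUL ; dual
t=8 i13:sub.ALU ; tail

PAIRS = 5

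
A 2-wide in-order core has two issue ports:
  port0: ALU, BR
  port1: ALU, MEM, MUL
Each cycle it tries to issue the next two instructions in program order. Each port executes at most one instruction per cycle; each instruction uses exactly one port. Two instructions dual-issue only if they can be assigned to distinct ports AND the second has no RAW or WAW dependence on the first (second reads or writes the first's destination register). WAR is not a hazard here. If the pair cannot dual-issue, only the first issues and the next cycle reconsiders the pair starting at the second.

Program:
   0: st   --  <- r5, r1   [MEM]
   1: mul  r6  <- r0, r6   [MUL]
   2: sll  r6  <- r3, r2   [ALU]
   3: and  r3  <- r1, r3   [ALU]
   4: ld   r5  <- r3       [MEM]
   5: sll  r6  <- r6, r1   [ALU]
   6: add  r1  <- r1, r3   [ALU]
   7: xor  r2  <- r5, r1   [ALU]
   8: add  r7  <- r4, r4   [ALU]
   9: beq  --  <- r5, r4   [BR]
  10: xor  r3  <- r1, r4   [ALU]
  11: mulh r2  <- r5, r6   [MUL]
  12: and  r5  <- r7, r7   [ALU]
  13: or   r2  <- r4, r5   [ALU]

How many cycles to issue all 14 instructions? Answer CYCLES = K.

CYCLES = 9

  cy0 -> i0 (st) no-port MEM/MUL
  cy1 -> i1 (mul) WAW r6
  cy2 -> i2&i3 (sll+and) 2-wide
  cy3 -> i4&i5 (ld+sll) 2-wide
  cy4 -> i6 (add) RAW r1
  cy5 -> i7&i8 (xor+add) 2-wide
  cy6 -> i9&i10 (beq+xor) 2-wide
  cy7 -> i11&i12 (mulh+and) 2-wide
  cy8 -> i13 (or) tail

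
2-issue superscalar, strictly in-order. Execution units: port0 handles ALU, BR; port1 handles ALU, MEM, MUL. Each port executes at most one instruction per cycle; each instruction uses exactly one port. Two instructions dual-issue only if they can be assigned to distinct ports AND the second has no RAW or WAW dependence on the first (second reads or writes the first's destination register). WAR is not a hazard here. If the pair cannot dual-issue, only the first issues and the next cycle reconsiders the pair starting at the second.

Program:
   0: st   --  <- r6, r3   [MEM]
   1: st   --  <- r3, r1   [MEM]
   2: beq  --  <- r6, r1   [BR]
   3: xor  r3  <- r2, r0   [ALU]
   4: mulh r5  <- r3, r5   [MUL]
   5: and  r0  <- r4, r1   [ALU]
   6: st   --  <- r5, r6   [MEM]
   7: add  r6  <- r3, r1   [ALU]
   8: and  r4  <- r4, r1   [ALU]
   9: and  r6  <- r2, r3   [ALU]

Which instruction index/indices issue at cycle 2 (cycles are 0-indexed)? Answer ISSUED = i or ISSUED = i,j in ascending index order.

[0] i0  st  -- no-port MEM/MEM
[1] i1+i2  st beq  -- dual
[2] i3  xor  -- RAW r3
[3] i4+i5  mulh and  -- dual
[4] i6+i7  st add  -- dual
[5] i8+i9  and and  -- dual

ISSUED = 3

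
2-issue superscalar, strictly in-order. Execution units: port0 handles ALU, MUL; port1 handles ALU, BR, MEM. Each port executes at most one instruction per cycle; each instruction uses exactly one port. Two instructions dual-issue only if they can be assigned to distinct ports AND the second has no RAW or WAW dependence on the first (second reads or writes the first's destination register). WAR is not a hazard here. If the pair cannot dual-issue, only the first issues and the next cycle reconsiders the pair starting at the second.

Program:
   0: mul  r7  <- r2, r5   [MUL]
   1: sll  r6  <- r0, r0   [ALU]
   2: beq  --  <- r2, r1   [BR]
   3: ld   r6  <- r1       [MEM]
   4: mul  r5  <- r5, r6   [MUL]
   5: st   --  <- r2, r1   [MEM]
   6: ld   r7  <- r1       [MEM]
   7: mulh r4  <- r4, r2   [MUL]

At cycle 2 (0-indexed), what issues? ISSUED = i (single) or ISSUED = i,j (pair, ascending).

#0 head=0: mul.MUL sll.ALU i0+i1 pair
#1 head=2: beq.BR i2 no-port BR/MEM
#2 head=3: ld.MEM i3 RAW r6
#3 head=4: mul.MUL st.MEM i4+i5 pair
#4 head=6: ld.MEM mulh.MUL i6+i7 pair

ISSUED = 3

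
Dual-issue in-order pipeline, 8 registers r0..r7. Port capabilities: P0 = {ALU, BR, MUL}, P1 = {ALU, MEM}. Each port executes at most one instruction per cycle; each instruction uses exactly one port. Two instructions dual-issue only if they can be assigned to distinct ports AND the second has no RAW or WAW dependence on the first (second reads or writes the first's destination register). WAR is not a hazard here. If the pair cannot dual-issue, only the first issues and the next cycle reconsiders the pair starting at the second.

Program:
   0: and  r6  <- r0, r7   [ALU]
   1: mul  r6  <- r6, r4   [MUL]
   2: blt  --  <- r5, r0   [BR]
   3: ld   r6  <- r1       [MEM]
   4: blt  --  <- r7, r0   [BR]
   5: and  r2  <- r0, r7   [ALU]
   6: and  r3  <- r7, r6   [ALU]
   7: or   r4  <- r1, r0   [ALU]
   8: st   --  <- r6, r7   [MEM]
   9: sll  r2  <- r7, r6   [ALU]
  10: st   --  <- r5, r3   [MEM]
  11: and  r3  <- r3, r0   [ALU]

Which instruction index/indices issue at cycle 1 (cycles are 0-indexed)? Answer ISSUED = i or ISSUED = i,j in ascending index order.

  cy0 -> i0 (and) RAW+WAW r6
  cy1 -> i1 (mul) no-port MUL/BR
  cy2 -> i2,i3 (blt/ld) pair
  cy3 -> i4,i5 (blt/and) pair
  cy4 -> i6,i7 (and/or) pair
  cy5 -> i8,i9 (st/sll) pair
  cy6 -> i10,i11 (st/and) pair

ISSUED = 1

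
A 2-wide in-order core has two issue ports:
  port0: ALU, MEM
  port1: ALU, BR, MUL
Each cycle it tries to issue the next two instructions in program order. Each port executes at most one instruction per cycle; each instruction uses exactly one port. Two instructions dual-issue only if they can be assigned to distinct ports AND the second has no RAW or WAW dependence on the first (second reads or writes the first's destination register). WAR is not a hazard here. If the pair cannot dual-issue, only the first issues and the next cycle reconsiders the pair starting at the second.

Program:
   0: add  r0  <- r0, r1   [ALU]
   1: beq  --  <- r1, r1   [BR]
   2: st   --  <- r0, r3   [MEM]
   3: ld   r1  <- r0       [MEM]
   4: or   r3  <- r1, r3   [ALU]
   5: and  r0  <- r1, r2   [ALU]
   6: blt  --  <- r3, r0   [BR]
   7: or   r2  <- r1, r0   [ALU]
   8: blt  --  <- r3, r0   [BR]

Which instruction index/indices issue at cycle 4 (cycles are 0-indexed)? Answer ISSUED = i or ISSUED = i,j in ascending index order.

ISSUED = 6,7

c0: i0+i1 add.ALU/beq.BR  dual
c1: i2 st.MEM  no-port MEM/MEM
c2: i3 ld.MEM  RAW r1
c3: i4+i5 or.ALU/and.ALU  dual
c4: i6+i7 blt.BR/or.ALU  dual
c5: i8 blt.BR  tail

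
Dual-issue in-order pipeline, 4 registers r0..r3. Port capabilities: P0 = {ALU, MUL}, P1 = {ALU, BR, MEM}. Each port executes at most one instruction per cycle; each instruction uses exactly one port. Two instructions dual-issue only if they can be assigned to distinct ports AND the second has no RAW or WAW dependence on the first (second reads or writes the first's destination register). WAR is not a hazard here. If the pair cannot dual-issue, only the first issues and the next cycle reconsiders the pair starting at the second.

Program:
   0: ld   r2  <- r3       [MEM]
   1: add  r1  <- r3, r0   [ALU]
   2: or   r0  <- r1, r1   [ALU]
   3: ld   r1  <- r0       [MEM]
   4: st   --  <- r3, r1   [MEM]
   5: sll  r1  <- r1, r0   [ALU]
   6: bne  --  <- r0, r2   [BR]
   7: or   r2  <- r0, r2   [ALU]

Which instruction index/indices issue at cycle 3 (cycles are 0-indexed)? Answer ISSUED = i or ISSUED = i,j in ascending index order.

0. ld add @i0&i1  | pair
1. or @i2  | RAW r0
2. ld @i3  | no-port MEM/MEM
3. st sll @i4&i5  | pair
4. bne or @i6&i7  | pair

ISSUED = 4,5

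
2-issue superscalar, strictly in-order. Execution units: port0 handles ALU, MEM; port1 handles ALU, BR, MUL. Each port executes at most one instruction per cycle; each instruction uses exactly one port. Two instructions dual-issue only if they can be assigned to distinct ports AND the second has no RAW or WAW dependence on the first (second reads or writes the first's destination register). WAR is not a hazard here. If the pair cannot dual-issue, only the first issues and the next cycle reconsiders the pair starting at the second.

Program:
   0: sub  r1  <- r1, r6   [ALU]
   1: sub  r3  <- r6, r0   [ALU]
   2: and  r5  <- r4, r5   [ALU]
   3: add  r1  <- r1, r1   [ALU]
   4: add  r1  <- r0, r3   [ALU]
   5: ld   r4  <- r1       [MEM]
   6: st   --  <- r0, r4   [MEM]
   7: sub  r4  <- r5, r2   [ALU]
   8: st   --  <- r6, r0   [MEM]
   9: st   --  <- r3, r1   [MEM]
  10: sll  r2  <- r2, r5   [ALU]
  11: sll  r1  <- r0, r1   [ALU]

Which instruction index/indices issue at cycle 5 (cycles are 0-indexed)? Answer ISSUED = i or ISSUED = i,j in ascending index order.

[0] i0/i1  sub sub  -- dual
[1] i2/i3  and add  -- dual
[2] i4  add  -- RAW r1
[3] i5  ld  -- no-port MEM/MEM
[4] i6/i7  st sub  -- dual
[5] i8  st  -- no-port MEM/MEM
[6] i9/i10  st sll  -- dual
[7] i11  sll  -- tail

ISSUED = 8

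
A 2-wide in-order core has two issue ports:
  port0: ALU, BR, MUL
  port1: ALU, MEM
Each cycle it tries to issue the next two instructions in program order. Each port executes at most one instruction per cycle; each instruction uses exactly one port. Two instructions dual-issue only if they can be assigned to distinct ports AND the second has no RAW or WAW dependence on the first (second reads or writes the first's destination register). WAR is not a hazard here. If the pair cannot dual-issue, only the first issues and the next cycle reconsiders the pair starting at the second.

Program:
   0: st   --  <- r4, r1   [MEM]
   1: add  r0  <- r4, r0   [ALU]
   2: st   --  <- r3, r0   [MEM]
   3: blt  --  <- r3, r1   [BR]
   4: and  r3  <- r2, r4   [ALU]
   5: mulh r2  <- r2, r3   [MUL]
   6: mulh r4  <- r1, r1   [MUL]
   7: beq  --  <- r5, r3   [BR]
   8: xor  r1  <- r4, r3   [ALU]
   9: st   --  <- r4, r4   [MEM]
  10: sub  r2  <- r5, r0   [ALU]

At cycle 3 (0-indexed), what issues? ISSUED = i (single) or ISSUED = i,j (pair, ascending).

t=0 i0,i1:st.MEM/add.ALU ; pair
t=1 i2,i3:st.MEM/blt.BR ; pair
t=2 i4:and.ALU ; RAW r3
t=3 i5:mulh.MUL ; no-port MUL/MUL
t=4 i6:mulh.MUL ; no-port MUL/BR
t=5 i7,i8:beq.BR/xor.ALU ; pair
t=6 i9,i10:st.MEM/sub.ALU ; pair

ISSUED = 5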